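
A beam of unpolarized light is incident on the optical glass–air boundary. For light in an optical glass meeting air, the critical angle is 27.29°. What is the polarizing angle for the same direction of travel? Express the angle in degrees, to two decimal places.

θ_B ≈ 24.63°

sin θ_c = n₂/n₁, so n₂/n₁ = sin 27.29° = 0.4585.
Brewster: tan θ_B = n₂/n₁ = 0.4585.
θ_B = arctan(0.4585) = 24.63°.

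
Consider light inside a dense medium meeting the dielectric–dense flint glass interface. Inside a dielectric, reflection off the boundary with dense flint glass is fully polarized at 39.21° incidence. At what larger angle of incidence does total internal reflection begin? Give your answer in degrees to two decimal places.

θ_c ≈ 54.67°

From Brewster, n₂/n₁ = tan θ_B = tan 39.21° = 0.8159.
Then sin θ_c = n₂/n₁ = 0.8159, so θ_c = arcsin 0.8159 = 54.67°.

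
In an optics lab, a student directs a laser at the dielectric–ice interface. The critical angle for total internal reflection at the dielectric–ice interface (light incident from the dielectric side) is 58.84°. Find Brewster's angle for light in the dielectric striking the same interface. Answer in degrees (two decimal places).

sin θ_c = n₂/n₁, so n₂/n₁ = sin 58.84° = 0.8557.
Brewster: tan θ_B = n₂/n₁ = 0.8557.
θ_B = arctan(0.8557) = 40.55°.

θ_B ≈ 40.55°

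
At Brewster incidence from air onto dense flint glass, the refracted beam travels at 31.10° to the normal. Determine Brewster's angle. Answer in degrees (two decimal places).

θ_B ≈ 58.90°

Brewster's condition makes the reflected and refracted beams perpendicular: θ_B + θ_t = 90°.
So θ_B = 90° − θ_t = 90° − 31.10° = 58.90°.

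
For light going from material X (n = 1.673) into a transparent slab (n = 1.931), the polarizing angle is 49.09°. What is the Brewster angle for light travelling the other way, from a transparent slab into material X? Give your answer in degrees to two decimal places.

θ_B' ≈ 40.91°

Reversing the direction swaps n₁ and n₂, so tan θ_B' = 1/tan θ_B and θ_B' = 90° − θ_B.
Hence θ_B' = 90° − 49.09° = 40.91°.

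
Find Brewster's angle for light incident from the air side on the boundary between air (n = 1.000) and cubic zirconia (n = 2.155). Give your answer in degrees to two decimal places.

Brewster's condition: tan θ_B = n₂/n₁ = 2.155/1.000 = 2.1550. Taking the arctangent, θ_B = 65.11°.

θ_B ≈ 65.11°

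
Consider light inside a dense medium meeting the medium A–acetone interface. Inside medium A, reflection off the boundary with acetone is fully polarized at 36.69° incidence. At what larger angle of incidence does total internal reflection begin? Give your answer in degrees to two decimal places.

n₂/n₁ = tan 36.69° = 0.7451; the critical angle satisfies sin θ_c = n₂/n₁.
θ_c = arcsin(0.7451) = 48.17°.

θ_c ≈ 48.17°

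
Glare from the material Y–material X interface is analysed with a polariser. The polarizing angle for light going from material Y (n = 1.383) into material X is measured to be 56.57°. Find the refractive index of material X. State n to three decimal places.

n ≈ 2.095

At the polarizing angle, tan θ_B = n₂/n₁ with n₁ on the incident side (material Y) and n₂ on the transmitted side (material X).
n₂ = n₁ tan θ_B = 1.383 × tan 56.57° = 2.095.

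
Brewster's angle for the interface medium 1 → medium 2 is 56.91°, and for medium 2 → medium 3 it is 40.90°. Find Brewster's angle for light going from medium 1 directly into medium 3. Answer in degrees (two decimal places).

Each Brewster angle gives a ratio: n₂/n₁ = tan 56.91° = 1.5346, n₃/n₂ = tan 40.90° = 0.8662.
So n₃/n₁ = (n₂/n₁)(n₃/n₂) = 1.5346 × 0.8662 = 1.3293.
θ_B(1→3) = arctan(1.3293) = 53.05°.

θ_B ≈ 53.05°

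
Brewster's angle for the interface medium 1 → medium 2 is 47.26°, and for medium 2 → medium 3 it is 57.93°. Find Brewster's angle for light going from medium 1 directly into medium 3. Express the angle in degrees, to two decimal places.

θ_B ≈ 59.93°

n₂/n₁ = tan 47.26° = 1.0822 and n₃/n₂ = tan 57.93° = 1.5960.
n₃/n₁ = 1.7271. Then tan θ_B(1→3) = n₃/n₁, so θ_B(1→3) = arctan(1.7271) = 59.93°.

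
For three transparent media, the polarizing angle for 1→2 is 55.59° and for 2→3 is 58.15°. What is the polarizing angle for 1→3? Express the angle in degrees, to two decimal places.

n₂/n₁ = tan 55.59° = 1.4599 and n₃/n₂ = tan 58.15° = 1.6097.
So n₃/n₁ = (n₂/n₁)(n₃/n₂) = 1.4599 × 1.6097 = 2.3500.
θ_B(1→3) = arctan(2.3500) = 66.95°.

θ_B ≈ 66.95°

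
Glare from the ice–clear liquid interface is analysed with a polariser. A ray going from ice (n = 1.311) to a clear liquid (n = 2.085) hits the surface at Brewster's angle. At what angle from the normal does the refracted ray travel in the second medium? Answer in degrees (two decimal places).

θ_t ≈ 32.16°

First find Brewster's angle: tan θ_B = 2.085/1.311 = 1.5904, giving θ_B = 57.84°.
Since θ_B + θ_t = 90° at Brewster incidence, θ_t = 90° − 57.84° = 32.16°.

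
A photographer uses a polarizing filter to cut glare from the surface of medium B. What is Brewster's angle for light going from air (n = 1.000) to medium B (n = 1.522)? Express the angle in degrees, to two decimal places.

θ_B ≈ 56.69°

Brewster's condition: tan θ_B = n₂/n₁ = 1.522/1.000 = 1.5220.
θ_B = arctan(1.5220) = 56.69°.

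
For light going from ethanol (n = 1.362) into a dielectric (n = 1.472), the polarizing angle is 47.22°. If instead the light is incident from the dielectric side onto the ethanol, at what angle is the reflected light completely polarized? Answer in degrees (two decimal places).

θ_B' ≈ 42.78°

The two Brewster angles are complementary: θ_B' = 90° − θ_B = 90° − 47.22° = 42.78°.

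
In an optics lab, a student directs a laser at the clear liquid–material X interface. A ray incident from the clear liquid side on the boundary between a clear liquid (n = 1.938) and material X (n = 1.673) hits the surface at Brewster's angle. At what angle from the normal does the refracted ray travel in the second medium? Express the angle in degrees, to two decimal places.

θ_t ≈ 49.20°

First find Brewster's angle: tan θ_B = 1.673/1.938 = 0.8633, giving θ_B = 40.80°.
At Brewster's angle the reflected and refracted rays are perpendicular, so θ_t = 90° − θ_B = 90° − 40.80° = 49.20°.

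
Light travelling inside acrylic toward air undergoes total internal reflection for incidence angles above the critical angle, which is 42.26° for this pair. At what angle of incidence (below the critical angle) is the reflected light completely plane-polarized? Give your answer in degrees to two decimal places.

n₂/n₁ = sin θ_c = sin 42.26° = 0.6725.
tan θ_B equals the same ratio, so θ_B = arctan(0.6725) = 33.92°.

θ_B ≈ 33.92°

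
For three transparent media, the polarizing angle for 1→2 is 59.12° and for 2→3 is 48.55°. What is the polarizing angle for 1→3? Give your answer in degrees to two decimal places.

Each Brewster angle gives a ratio: n₂/n₁ = tan 59.12° = 1.6722, n₃/n₂ = tan 48.55° = 1.1323.
n₃/n₁ = 1.8934. Then tan θ_B(1→3) = n₃/n₁, so θ_B(1→3) = arctan(1.8934) = 62.16°.

θ_B ≈ 62.16°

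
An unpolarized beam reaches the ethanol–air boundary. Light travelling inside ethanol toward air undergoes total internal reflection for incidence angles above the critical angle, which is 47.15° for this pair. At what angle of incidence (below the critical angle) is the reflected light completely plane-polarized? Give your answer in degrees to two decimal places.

sin θ_c = n₂/n₁, so n₂/n₁ = sin 47.15° = 0.7331.
Brewster: tan θ_B = n₂/n₁ = 0.7331.
θ_B = arctan(0.7331) = 36.25°.

θ_B ≈ 36.25°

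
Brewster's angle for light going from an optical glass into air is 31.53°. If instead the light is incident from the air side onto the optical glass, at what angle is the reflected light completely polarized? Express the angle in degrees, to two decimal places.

Reversing the direction swaps n₁ and n₂, so tan θ_B' = 1/tan θ_B and θ_B' = 90° − θ_B.
Hence θ_B' = 90° − 31.53° = 58.47°.

θ_B' ≈ 58.47°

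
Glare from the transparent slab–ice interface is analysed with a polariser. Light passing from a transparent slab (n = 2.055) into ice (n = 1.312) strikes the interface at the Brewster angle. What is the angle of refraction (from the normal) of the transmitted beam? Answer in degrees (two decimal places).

θ_t ≈ 57.44°

θ_B = arctan(n₂/n₁) = arctan(1.312/2.055) = 32.56°.
Since θ_B + θ_t = 90° at Brewster incidence, θ_t = 90° − 32.56° = 57.44°.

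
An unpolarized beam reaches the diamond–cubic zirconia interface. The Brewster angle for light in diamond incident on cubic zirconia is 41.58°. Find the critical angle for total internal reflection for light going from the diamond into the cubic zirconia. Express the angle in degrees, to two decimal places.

θ_c ≈ 62.53°

n₂/n₁ = tan 41.58° = 0.8872; the critical angle satisfies sin θ_c = n₂/n₁.
θ_c = arcsin(0.8872) = 62.53°.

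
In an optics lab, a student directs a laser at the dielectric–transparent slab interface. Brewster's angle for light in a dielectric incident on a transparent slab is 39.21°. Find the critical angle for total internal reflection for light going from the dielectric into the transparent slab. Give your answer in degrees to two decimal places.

n₂/n₁ = tan 39.21° = 0.8159; the critical angle satisfies sin θ_c = n₂/n₁.
θ_c = arcsin(0.8159) = 54.67°.

θ_c ≈ 54.67°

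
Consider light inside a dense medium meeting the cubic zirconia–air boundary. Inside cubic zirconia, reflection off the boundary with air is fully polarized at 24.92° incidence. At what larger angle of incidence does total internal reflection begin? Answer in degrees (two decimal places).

θ_c ≈ 27.68°

From Brewster, n₂/n₁ = tan θ_B = tan 24.92° = 0.4646.
Then sin θ_c = n₂/n₁ = 0.4646, so θ_c = arcsin 0.4646 = 27.68°.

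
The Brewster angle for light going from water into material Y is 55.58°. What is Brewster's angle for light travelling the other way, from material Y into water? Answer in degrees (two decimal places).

tan θ_B' = n₁/n₂ = 1/tan θ_B, so θ_B' = 90° − θ_B.
θ_B' = 90° − 55.58° = 34.42°.

θ_B' ≈ 34.42°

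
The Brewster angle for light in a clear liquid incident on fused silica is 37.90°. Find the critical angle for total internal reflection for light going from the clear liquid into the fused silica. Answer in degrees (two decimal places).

tan θ_B = n₂/n₁ = tan 37.90° = 0.7785.
Total internal reflection: sin θ_c = n₂/n₁ = 0.7785.
θ_c = arcsin(0.7785) = 51.12°.

θ_c ≈ 51.12°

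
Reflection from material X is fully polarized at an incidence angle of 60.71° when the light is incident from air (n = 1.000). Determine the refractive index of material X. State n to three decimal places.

Full polarization of the reflected beam means tan θ_B = n₂/n₁, where n₁ is the incident medium (air).
n₂ = n₁ tan θ_B = 1.000 × tan 60.71° = 1.783.

n ≈ 1.783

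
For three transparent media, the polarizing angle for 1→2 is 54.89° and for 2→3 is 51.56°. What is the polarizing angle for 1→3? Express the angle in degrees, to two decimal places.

θ_B ≈ 60.84°

tan θ_B(1→2) = n₂/n₁ = tan 54.89° = 1.4223.
tan θ_B(2→3) = n₃/n₂ = tan 51.56° = 1.2599.
Multiplying, n₃/n₁ = 1.4223 × 1.2599 = 1.7920, and θ_B(1→3) = arctan 1.7920 = 60.84°.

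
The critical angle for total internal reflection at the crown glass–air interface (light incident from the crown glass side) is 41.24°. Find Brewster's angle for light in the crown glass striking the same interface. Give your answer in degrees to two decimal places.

At the critical angle sin θ_c = n₂/n₁, giving n₂/n₁ = sin 41.24° = 0.6592.
Then tan θ_B = n₂/n₁ = 0.6592, so θ_B = arctan 0.6592 = 33.39°.

θ_B ≈ 33.39°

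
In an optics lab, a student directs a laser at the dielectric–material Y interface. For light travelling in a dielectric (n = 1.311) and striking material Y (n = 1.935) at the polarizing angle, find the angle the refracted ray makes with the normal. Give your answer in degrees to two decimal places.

θ_t ≈ 34.12°

tan θ_B = n₂/n₁ = 1.935/1.311 = 1.4760, so θ_B = 55.88°.
Since θ_B + θ_t = 90° at Brewster incidence, θ_t = 90° − 55.88° = 34.12°.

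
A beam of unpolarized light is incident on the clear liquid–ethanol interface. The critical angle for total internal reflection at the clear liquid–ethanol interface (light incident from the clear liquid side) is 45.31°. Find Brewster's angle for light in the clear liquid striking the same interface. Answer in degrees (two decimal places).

At the critical angle sin θ_c = n₂/n₁, giving n₂/n₁ = sin 45.31° = 0.7109.
Then tan θ_B = n₂/n₁ = 0.7109, so θ_B = arctan 0.7109 = 35.41°.

θ_B ≈ 35.41°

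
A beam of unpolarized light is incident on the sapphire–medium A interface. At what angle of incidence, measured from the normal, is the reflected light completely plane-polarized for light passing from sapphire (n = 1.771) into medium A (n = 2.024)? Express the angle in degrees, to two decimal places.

θ_B ≈ 48.81°

tan θ_B = n₂/n₁ = 2.024/1.771 = 1.1429. Taking the arctangent, θ_B = 48.81°.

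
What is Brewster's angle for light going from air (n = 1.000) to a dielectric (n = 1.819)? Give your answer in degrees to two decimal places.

The reflected p-component vanishes when tan θ_B = n₂/n₁.
Here n₂/n₁ = 1.819/1.000 = 1.8190, and Brewster's law gives tan θ_B = n₂/n₁.
θ_B = arctan(1.8190) = 61.20°.

θ_B ≈ 61.20°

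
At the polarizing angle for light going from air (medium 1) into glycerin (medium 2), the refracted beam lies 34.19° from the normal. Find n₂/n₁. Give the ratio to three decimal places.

n₂/n₁ ≈ 1.472

At Brewster incidence θ_B = 90° − θ_t = 90° − 34.19° = 55.81°.
Then n₂/n₁ = tan θ_B = tan 55.81° = 1.472.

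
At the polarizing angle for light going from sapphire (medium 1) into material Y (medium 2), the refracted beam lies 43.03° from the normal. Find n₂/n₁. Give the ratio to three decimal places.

θ_B + θ_t = 90°, so θ_B = 90° − 43.03° = 46.97°.
Then n₂/n₁ = tan θ_B = tan 46.97° = 1.071.

n₂/n₁ ≈ 1.071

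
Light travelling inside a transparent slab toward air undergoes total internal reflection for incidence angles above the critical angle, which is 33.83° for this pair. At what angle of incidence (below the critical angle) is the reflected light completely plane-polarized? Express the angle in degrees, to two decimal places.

θ_B ≈ 29.11°

sin θ_c = n₂/n₁, so n₂/n₁ = sin 33.83° = 0.5567.
Brewster: tan θ_B = n₂/n₁ = 0.5567.
θ_B = arctan(0.5567) = 29.11°.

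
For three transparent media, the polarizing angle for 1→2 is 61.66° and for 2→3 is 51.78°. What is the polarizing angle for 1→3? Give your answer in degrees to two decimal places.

tan θ_B(1→2) = n₂/n₁ = tan 61.66° = 1.8541.
tan θ_B(2→3) = n₃/n₂ = tan 51.78° = 1.2699.
So n₃/n₁ = (n₂/n₁)(n₃/n₂) = 1.8541 × 1.2699 = 2.3544.
θ_B(1→3) = arctan(2.3544) = 66.99°.

θ_B ≈ 66.99°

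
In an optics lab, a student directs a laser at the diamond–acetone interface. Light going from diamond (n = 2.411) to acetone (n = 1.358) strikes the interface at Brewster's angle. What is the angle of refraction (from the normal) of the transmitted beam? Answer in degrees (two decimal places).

tan θ_B = n₂/n₁ = 1.358/2.411 = 0.5633, so θ_B = 29.39°.
The refracted ray is perpendicular to the reflected ray, so θ_t = 90° − θ_B = 60.61°.

θ_t ≈ 60.61°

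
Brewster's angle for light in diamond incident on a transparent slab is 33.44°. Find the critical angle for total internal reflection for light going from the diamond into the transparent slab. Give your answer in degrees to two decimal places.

θ_c ≈ 41.33°

tan θ_B = n₂/n₁ = tan 33.44° = 0.6604.
Total internal reflection: sin θ_c = n₂/n₁ = 0.6604.
θ_c = arcsin(0.6604) = 41.33°.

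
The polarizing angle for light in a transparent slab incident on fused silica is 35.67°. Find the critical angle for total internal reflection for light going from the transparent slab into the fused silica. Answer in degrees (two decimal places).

From Brewster, n₂/n₁ = tan θ_B = tan 35.67° = 0.7178.
Then sin θ_c = n₂/n₁ = 0.7178, so θ_c = arcsin 0.7178 = 45.87°.

θ_c ≈ 45.87°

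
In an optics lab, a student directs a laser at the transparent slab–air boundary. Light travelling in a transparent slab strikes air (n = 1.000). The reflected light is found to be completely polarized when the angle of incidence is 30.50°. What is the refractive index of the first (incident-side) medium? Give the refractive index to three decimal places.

Brewster's law: tan θ_B = n₂/n₁ (light incident in a transparent slab, refracted into air).
n₁ = n₂ / tan θ_B = 1.000 / tan 30.50° = 1.698.

n ≈ 1.698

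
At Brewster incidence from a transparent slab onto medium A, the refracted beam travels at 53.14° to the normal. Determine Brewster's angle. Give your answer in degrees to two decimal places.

Since the reflected and refracted rays are at right angles at the polarizing angle, θ_B + θ_t = 90°.
θ_B = 90° − 53.14° = 36.86°.

θ_B ≈ 36.86°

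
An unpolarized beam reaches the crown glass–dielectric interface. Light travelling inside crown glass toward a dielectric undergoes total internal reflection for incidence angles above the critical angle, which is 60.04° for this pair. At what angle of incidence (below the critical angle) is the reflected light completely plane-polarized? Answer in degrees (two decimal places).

θ_B ≈ 40.90°

sin θ_c = n₂/n₁, so n₂/n₁ = sin 60.04° = 0.8664.
Brewster: tan θ_B = n₂/n₁ = 0.8664.
θ_B = arctan(0.8664) = 40.90°.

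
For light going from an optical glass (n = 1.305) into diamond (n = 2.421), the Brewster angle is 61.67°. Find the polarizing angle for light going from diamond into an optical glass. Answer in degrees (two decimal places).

Reversing the direction swaps n₁ and n₂, so tan θ_B' = 1/tan θ_B and θ_B' = 90° − θ_B.
Hence θ_B' = 90° − 61.67° = 28.33°.

θ_B' ≈ 28.33°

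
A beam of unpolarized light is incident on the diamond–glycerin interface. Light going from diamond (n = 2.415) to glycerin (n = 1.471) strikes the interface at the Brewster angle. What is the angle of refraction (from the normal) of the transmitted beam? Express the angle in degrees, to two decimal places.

θ_t ≈ 58.65°

First find Brewster's angle: tan θ_B = 1.471/2.415 = 0.6091, giving θ_B = 31.35°.
Since θ_B + θ_t = 90° at Brewster incidence, θ_t = 90° − 31.35° = 58.65°.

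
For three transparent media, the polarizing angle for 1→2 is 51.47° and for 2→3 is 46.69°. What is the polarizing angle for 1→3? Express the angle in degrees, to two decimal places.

θ_B ≈ 53.11°

n₂/n₁ = tan 51.47° = 1.2558 and n₃/n₂ = tan 46.69° = 1.0608.
n₃/n₁ = 1.3322. Then tan θ_B(1→3) = n₃/n₁, so θ_B(1→3) = arctan(1.3322) = 53.11°.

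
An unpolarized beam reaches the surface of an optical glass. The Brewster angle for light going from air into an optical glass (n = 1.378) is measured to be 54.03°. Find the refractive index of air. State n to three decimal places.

n ≈ 1.000

Brewster's law: tan θ_B = n₂/n₁ (light incident in air, refracted into an optical glass).
n₁ = n₂ / tan θ_B = 1.378 / tan 54.03° = 1.000.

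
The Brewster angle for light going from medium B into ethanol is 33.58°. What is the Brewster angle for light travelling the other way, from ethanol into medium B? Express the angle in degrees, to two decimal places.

The two Brewster angles are complementary: θ_B' = 90° − θ_B = 90° − 33.58° = 56.42°.

θ_B' ≈ 56.42°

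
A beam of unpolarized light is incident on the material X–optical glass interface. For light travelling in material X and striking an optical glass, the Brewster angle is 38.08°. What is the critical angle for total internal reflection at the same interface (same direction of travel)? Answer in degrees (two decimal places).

tan θ_B = n₂/n₁ = tan 38.08° = 0.7835.
Total internal reflection: sin θ_c = n₂/n₁ = 0.7835.
θ_c = arcsin(0.7835) = 51.59°.

θ_c ≈ 51.59°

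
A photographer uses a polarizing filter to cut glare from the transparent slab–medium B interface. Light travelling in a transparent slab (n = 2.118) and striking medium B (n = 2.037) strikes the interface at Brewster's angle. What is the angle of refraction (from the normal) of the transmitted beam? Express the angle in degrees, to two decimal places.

First find Brewster's angle: tan θ_B = 2.037/2.118 = 0.9618, giving θ_B = 43.88°.
At Brewster's angle the reflected and refracted rays are perpendicular, so θ_t = 90° − θ_B = 90° − 43.88° = 46.12°.

θ_t ≈ 46.12°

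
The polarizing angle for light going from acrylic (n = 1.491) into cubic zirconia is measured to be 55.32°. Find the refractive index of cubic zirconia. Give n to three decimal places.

Full polarization of the reflected beam means tan θ_B = n₂/n₁, where n₁ is the incident medium (acrylic).
n₂ = n₁ tan θ_B = 1.491 × tan 55.32° = 2.155.

n ≈ 2.155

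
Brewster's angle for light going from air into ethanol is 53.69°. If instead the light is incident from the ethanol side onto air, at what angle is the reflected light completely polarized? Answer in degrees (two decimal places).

θ_B' ≈ 36.31°

tan θ_B' = n₁/n₂ = 1/tan θ_B, so θ_B' = 90° − θ_B.
θ_B' = 90° − 53.69° = 36.31°.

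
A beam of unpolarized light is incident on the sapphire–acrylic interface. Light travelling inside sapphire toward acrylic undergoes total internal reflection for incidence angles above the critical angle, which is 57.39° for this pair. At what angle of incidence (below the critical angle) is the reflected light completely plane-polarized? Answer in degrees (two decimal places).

θ_B ≈ 40.11°

n₂/n₁ = sin θ_c = sin 57.39° = 0.8424.
tan θ_B equals the same ratio, so θ_B = arctan(0.8424) = 40.11°.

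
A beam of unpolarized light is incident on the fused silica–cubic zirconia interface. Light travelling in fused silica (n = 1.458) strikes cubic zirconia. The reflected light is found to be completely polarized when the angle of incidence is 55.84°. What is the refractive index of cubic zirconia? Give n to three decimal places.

n ≈ 2.149

Full polarization of the reflected beam means tan θ_B = n₂/n₁, where n₁ is the incident medium (fused silica).
n₂ = n₁ tan θ_B = 1.458 × tan 55.84° = 2.149.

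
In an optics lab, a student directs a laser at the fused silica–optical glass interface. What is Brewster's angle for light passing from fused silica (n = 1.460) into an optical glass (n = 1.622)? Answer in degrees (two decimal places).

Brewster's condition: tan θ_B = n₂/n₁ = 1.622/1.460 = 1.1110.
So θ_B = arctan 1.1110 = 48.01°.

θ_B ≈ 48.01°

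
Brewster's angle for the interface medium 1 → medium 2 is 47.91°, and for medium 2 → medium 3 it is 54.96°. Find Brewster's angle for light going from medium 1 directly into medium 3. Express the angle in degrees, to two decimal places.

θ_B ≈ 57.65°

n₂/n₁ = tan 47.91° = 1.1071 and n₃/n₂ = tan 54.96° = 1.4260.
Multiplying, n₃/n₁ = 1.1071 × 1.4260 = 1.5788, and θ_B(1→3) = arctan 1.5788 = 57.65°.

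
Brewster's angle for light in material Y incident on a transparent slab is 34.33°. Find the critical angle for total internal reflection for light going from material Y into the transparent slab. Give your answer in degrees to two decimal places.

θ_c ≈ 43.07°

n₂/n₁ = tan 34.33° = 0.6829; the critical angle satisfies sin θ_c = n₂/n₁.
θ_c = arcsin(0.6829) = 43.07°.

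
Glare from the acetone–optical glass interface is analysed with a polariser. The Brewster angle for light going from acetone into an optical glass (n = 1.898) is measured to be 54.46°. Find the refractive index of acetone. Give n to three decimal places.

n ≈ 1.356

At the Brewster angle, tan θ_B = n₂/n₁ with n₁ on the incident side (acetone) and n₂ on the transmitted side (an optical glass).
n₁ = n₂ / tan θ_B = 1.898 / tan 54.46° = 1.356.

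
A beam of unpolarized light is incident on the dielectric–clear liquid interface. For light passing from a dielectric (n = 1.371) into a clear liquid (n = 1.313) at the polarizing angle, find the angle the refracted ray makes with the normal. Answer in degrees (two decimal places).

θ_t ≈ 46.24°

θ_B = arctan(n₂/n₁) = arctan(1.313/1.371) = 43.76°.
At Brewster's angle the reflected and refracted rays are perpendicular, so θ_t = 90° − θ_B = 90° − 43.76° = 46.24°.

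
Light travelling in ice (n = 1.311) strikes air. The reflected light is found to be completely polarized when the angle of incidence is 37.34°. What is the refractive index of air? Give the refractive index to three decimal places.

At Brewster's angle, tan θ_B = n₂/n₁ with n₁ on the incident side (ice) and n₂ on the transmitted side (air).
n₂ = n₁ tan θ_B = 1.311 × tan 37.34° = 1.000.

n ≈ 1.000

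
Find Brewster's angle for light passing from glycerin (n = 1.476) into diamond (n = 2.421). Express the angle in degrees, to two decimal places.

θ_B ≈ 58.63°

The reflected p-component vanishes when tan θ_B = n₂/n₁.
tan θ_B = n₂/n₁ = 2.421/1.476 = 1.6402.
θ_B = arctan(1.6402) = 58.63°.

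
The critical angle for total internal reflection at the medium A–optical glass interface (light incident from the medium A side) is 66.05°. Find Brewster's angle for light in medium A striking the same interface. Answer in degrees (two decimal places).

n₂/n₁ = sin θ_c = sin 66.05° = 0.9139.
tan θ_B equals the same ratio, so θ_B = arctan(0.9139) = 42.42°.

θ_B ≈ 42.42°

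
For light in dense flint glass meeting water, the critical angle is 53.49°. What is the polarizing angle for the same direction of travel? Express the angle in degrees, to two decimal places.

n₂/n₁ = sin θ_c = sin 53.49° = 0.8038.
tan θ_B equals the same ratio, so θ_B = arctan(0.8038) = 38.79°.

θ_B ≈ 38.79°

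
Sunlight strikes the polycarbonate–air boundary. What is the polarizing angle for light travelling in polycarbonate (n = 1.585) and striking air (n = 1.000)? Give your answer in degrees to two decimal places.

The reflected p-component vanishes when tan θ_B = n₂/n₁.
tan θ_B = n₂/n₁ = 1.000/1.585 = 0.6309. Taking the arctangent, θ_B = 32.25°.

θ_B ≈ 32.25°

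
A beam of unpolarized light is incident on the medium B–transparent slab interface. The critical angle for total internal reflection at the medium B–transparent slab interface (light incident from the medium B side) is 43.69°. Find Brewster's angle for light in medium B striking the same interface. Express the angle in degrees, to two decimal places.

At the critical angle sin θ_c = n₂/n₁, giving n₂/n₁ = sin 43.69° = 0.6908.
Then tan θ_B = n₂/n₁ = 0.6908, so θ_B = arctan 0.6908 = 34.64°.

θ_B ≈ 34.64°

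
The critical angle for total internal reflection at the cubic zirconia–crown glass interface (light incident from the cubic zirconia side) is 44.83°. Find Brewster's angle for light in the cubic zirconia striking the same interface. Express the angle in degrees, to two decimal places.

sin θ_c = n₂/n₁, so n₂/n₁ = sin 44.83° = 0.7050.
Brewster: tan θ_B = n₂/n₁ = 0.7050.
θ_B = arctan(0.7050) = 35.18°.

θ_B ≈ 35.18°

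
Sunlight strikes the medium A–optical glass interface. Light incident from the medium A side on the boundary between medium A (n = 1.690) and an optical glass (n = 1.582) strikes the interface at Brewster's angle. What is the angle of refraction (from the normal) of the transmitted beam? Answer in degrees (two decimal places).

tan θ_B = n₂/n₁ = 1.582/1.690 = 0.9361, so θ_B = 43.11°.
Since θ_B + θ_t = 90° at Brewster incidence, θ_t = 90° − 43.11° = 46.89°.

θ_t ≈ 46.89°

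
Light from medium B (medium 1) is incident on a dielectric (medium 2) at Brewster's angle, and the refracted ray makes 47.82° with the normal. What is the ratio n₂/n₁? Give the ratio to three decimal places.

At Brewster incidence θ_B = 90° − θ_t = 90° − 47.82° = 42.18°.
tan θ_B = n₂/n₁, so n₂/n₁ = tan 42.18° = 0.906.

n₂/n₁ ≈ 0.906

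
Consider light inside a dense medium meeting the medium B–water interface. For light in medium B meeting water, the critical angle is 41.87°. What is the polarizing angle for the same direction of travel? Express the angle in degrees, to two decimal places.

sin θ_c = n₂/n₁, so n₂/n₁ = sin 41.87° = 0.6674.
Brewster: tan θ_B = n₂/n₁ = 0.6674.
θ_B = arctan(0.6674) = 33.72°.

θ_B ≈ 33.72°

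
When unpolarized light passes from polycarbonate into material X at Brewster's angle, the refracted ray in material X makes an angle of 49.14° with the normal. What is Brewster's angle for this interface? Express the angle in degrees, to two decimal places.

Brewster's condition makes the reflected and refracted beams perpendicular: θ_B + θ_t = 90°.
θ_B = 90° − 49.14° = 40.86°.

θ_B ≈ 40.86°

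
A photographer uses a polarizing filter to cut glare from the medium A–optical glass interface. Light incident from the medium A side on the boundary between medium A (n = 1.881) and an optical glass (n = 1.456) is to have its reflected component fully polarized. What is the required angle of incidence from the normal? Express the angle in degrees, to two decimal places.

θ_B ≈ 37.74°

Here n₂/n₁ = 1.456/1.881 = 0.7741, and Brewster's law gives tan θ_B = n₂/n₁. Taking the arctangent, θ_B = 37.74°.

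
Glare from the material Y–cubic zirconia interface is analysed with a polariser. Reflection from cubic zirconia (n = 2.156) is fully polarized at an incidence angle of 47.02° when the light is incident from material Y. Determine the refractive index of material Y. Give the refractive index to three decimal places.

At Brewster's angle, tan θ_B = n₂/n₁ with n₁ on the incident side (material Y) and n₂ on the transmitted side (cubic zirconia).
n₁ = n₂ / tan θ_B = 2.156 / tan 47.02° = 2.009.

n ≈ 2.009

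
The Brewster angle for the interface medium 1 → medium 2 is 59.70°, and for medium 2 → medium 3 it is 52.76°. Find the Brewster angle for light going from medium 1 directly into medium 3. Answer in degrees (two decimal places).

tan θ_B(1→2) = n₂/n₁ = tan 59.70° = 1.7113.
tan θ_B(2→3) = n₃/n₂ = tan 52.76° = 1.3155.
Multiplying, n₃/n₁ = 1.7113 × 1.3155 = 2.2513, and θ_B(1→3) = arctan 2.2513 = 66.05°.

θ_B ≈ 66.05°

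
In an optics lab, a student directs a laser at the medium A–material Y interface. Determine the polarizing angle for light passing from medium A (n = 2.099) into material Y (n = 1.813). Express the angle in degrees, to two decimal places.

tan θ_B = n₂/n₁ = 1.813/2.099 = 0.8637.
So θ_B = arctan 0.8637 = 40.82°.

θ_B ≈ 40.82°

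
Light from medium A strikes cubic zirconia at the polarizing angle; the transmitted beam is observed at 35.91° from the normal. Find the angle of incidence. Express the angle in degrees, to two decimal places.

Brewster's condition makes the reflected and refracted beams perpendicular: θ_B + θ_t = 90°.
θ_B = 90° − 35.91° = 54.09°.

θ_B ≈ 54.09°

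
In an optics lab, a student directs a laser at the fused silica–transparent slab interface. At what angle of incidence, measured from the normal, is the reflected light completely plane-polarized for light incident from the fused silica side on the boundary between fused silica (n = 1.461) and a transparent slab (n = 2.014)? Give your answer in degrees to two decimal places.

θ_B ≈ 54.04°

Here n₂/n₁ = 2.014/1.461 = 1.3785, and Brewster's law gives tan θ_B = n₂/n₁. Taking the arctangent, θ_B = 54.04°.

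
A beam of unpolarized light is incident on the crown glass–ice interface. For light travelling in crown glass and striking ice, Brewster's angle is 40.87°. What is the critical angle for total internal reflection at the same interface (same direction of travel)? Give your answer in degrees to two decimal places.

From Brewster, n₂/n₁ = tan θ_B = tan 40.87° = 0.8653.
Then sin θ_c = n₂/n₁ = 0.8653, so θ_c = arcsin 0.8653 = 59.92°.

θ_c ≈ 59.92°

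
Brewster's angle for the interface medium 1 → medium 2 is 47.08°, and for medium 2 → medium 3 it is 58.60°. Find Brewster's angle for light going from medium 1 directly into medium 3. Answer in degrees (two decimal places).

θ_B ≈ 60.42°

Each Brewster angle gives a ratio: n₂/n₁ = tan 47.08° = 1.0754, n₃/n₂ = tan 58.60° = 1.6383.
So n₃/n₁ = (n₂/n₁)(n₃/n₂) = 1.0754 × 1.6383 = 1.7617.
θ_B(1→3) = arctan(1.7617) = 60.42°.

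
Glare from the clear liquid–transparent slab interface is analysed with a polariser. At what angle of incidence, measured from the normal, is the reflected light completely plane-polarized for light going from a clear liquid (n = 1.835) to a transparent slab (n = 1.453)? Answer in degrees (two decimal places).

At Brewster's angle the reflected and refracted rays are perpendicular, which with Snell's law gives tan θ_B = n₂/n₁.
Brewster's condition: tan θ_B = n₂/n₁ = 1.453/1.835 = 0.7918.
So θ_B = arctan 0.7918 = 38.37°.

θ_B ≈ 38.37°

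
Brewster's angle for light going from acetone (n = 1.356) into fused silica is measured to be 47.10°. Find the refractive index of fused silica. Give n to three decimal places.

Brewster's law: tan θ_B = n₂/n₁ (light incident in acetone, refracted into fused silica).
n₂ = n₁ tan θ_B = 1.356 × tan 47.10° = 1.459.

n ≈ 1.459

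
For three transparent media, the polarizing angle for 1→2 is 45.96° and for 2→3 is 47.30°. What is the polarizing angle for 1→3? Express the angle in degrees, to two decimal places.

Each Brewster angle gives a ratio: n₂/n₁ = tan 45.96° = 1.0341, n₃/n₂ = tan 47.30° = 1.0837.
Multiplying, n₃/n₁ = 1.0341 × 1.0837 = 1.1206, and θ_B(1→3) = arctan 1.1206 = 48.26°.

θ_B ≈ 48.26°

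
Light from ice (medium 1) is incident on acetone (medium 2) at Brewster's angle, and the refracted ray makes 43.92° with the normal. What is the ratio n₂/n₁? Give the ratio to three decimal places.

At Brewster incidence θ_B = 90° − θ_t = 90° − 43.92° = 46.08°.
tan θ_B = n₂/n₁, so n₂/n₁ = tan 46.08° = 1.038.

n₂/n₁ ≈ 1.038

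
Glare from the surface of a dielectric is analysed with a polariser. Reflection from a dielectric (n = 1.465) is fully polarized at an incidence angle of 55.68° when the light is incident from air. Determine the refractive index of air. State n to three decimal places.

At the polarizing angle, tan θ_B = n₂/n₁ with n₁ on the incident side (air) and n₂ on the transmitted side (a dielectric).
n₁ = n₂ / tan θ_B = 1.465 / tan 55.68° = 1.000.

n ≈ 1.000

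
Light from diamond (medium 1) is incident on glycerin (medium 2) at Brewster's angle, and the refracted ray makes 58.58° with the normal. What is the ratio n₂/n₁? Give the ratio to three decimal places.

At Brewster incidence θ_B = 90° − θ_t = 90° − 58.58° = 31.42°.
Then n₂/n₁ = tan θ_B = tan 31.42° = 0.611.

n₂/n₁ ≈ 0.611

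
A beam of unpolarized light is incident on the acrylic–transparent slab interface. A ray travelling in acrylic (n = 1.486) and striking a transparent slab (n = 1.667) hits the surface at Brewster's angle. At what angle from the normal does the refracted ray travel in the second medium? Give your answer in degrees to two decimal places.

θ_B = arctan(n₂/n₁) = arctan(1.667/1.486) = 48.29°.
At Brewster's angle the reflected and refracted rays are perpendicular, so θ_t = 90° − θ_B = 90° − 48.29° = 41.71°.

θ_t ≈ 41.71°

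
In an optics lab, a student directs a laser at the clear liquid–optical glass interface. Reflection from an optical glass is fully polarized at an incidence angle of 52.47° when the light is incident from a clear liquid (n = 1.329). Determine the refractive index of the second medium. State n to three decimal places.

n ≈ 1.730

Brewster's law: tan θ_B = n₂/n₁ (light incident in a clear liquid, refracted into an optical glass).
n₂ = n₁ tan θ_B = 1.329 × tan 52.47° = 1.730.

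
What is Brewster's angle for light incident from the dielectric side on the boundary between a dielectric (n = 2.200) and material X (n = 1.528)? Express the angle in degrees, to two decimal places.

Brewster's condition: tan θ_B = n₂/n₁ = 1.528/2.200 = 0.6945. Taking the arctangent, θ_B = 34.78°.

θ_B ≈ 34.78°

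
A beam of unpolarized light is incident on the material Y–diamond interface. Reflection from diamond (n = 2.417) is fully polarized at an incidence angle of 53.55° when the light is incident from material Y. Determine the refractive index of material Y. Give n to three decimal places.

n ≈ 1.785

Brewster's law: tan θ_B = n₂/n₁ (light incident in material Y, refracted into diamond).
n₁ = n₂ / tan θ_B = 2.417 / tan 53.55° = 1.785.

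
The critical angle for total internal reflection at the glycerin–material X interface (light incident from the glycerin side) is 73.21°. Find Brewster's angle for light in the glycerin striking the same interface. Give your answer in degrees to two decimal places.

θ_B ≈ 43.75°

sin θ_c = n₂/n₁, so n₂/n₁ = sin 73.21° = 0.9574.
Brewster: tan θ_B = n₂/n₁ = 0.9574.
θ_B = arctan(0.9574) = 43.75°.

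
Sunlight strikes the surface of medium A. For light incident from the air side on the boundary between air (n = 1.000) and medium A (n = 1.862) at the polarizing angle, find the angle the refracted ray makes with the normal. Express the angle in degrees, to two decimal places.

First find Brewster's angle: tan θ_B = 1.862/1.000 = 1.8620, giving θ_B = 61.76°.
At Brewster's angle the reflected and refracted rays are perpendicular, so θ_t = 90° − θ_B = 90° − 61.76° = 28.24°.

θ_t ≈ 28.24°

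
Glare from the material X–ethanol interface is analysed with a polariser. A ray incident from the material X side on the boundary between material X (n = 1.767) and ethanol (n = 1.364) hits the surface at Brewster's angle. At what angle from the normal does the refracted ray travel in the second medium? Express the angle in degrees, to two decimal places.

θ_t ≈ 52.33°

θ_B = arctan(n₂/n₁) = arctan(1.364/1.767) = 37.67°.
Since θ_B + θ_t = 90° at Brewster incidence, θ_t = 90° − 37.67° = 52.33°.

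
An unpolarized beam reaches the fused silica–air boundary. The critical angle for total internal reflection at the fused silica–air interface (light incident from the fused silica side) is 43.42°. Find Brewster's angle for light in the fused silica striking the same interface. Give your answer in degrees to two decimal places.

θ_B ≈ 34.50°

sin θ_c = n₂/n₁, so n₂/n₁ = sin 43.42° = 0.6873.
Brewster: tan θ_B = n₂/n₁ = 0.6873.
θ_B = arctan(0.6873) = 34.50°.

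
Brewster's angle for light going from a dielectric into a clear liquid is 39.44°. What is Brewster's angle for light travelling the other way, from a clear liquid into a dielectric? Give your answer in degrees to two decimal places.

Reversing the direction swaps n₁ and n₂, so tan θ_B' = 1/tan θ_B and θ_B' = 90° − θ_B.
Hence θ_B' = 90° − 39.44° = 50.56°.

θ_B' ≈ 50.56°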